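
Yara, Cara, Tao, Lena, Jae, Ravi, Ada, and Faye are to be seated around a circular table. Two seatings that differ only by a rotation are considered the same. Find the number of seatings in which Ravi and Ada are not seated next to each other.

3600

All circular seatings of 8 people number (7)! = 5040.
Those with Ravi next to Ada: fuse the pair into one unit and seat 7 units around a circle — 2·(6)! = 1440.
Subtracting, 5040 − 1440 = 3600.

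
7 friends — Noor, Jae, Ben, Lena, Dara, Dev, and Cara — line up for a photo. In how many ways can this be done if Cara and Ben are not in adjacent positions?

There are 7! = 5040 arrangements in all. If Cara and Ben are adjacent, merging them into one block gives 2·(6)! = 1440 arrangements.
So 5040 − 1440 = 3600 arrangements keep them apart.

3600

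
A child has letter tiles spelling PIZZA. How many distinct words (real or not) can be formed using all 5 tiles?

60

The 5 letters of PIZZA have repeats: Z appearing twice.
So there are 5! / (2!) = 60 distinguishable arrangements.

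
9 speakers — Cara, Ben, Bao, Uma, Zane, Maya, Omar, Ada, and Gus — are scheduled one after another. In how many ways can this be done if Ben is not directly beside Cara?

282240

Of the 9! = 362880 arrangements, those with Ben and Cara adjacent number 2 × 8! = 80640 (treat the pair as a block with 2 internal orders).
Complementary counting: 362880 − 80640 = 282240.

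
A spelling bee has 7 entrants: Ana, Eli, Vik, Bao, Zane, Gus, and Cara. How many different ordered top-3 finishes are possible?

There are 7 choices for 1st place, 6 for 2nd, and 5 for 3rd.
That gives 7 × 6 × 5 = 210.

210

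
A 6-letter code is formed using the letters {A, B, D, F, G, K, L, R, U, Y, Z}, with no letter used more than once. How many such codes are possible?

This is a permutation of 6 out of 11: P(11,6) = 11!/5!.
11 × 10 × 9 × 8 × 7 × 6 = 332640.

332640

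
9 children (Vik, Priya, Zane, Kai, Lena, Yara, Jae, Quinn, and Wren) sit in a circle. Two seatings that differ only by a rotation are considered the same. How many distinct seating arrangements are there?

Seat Vik anywhere (absorbing the rotational symmetry), then permute the other 8: (8)! = 40320.

40320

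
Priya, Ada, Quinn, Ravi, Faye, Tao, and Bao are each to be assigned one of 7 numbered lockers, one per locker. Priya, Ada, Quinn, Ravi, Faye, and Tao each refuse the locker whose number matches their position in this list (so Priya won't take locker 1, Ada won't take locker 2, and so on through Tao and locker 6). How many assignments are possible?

2119

Let Aᵢ (for 1 ≤ i ≤ 6) be the placements that put person i in their forbidden locker. Any j of these fix j positions, leaving (7−j)! ways to fill the rest, and there are C(6,j) ways to pick which j.
By inclusion–exclusion, the number of valid placements is Σ_{j=0}^{6} (−1)^j C(6,j)·(7−j)!.
Computing: 5040 − 4320 + 1800 − 480 + 90 − 12 + 1 = 2119.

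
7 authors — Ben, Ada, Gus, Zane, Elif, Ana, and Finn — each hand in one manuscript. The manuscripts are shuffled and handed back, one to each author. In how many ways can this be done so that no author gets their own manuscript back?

This is the derangement count D_7: permutations of 7 items with no fixed point.
By inclusion–exclusion this is Σ_{j=0}^{7} (−1)^j C(7,j)·(7−j)!.
Computing: 5040 − 5040 + 2520 − 840 + 210 − 42 + 7 − 1 = 1854.

1854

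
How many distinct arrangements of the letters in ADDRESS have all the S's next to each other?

360

Treat the 2 copies of S as a single block. The multiset to arrange is then {SS, A, D, D, E, R}, 6 items in all.
That gives (6)!/(2!) = 360 arrangements.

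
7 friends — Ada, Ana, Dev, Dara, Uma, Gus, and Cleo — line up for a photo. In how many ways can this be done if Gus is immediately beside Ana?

1440

Glue Gus and Ana into one block (2 internal orders), leaving 6 units to arrange in a row.
That gives 2 × 6! = 2 × 720 = 1440.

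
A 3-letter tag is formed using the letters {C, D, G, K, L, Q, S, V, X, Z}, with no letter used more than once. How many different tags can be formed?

This is a permutation of 3 out of 10: P(10,3) = 10!/7!.
10 × 9 × 8 = 720.

720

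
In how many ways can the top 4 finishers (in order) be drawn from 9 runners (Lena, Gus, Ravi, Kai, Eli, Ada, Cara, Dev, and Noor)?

This is an ordered selection of 4 from 9: P(9,4).
That gives 9 × 8 × 7 × 6 = 3024.

3024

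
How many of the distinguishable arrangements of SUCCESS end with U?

60

With the last slot taken by U, it remains to arrange the other 6 letters (SCCESS).
Those 6 letters have C appearing twice and S appearing 3 times, giving (6)!/(3!·2!) = 60.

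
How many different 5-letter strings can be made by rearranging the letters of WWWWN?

Letter multiplicities in WWWWN: N×1, W×4.
Dividing 5! = 120 by 4! = 24 for the repeated letters gives 5.

5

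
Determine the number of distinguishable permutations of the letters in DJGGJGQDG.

DJGGJGQDG has 9 letters with D appearing twice, G appearing 4 times, and J appearing twice.
So there are 9! / (4!·2!·2!) = 3780 distinguishable arrangements.

3780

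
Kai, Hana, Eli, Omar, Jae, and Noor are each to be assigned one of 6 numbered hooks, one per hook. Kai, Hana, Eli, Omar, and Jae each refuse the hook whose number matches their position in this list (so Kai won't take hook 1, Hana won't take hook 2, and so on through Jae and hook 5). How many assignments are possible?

Let Aᵢ (for 1 ≤ i ≤ 5) be the placements that put person i in their forbidden hook. Any j of these fix j positions, leaving (6−j)! ways to fill the rest, and there are C(5,j) ways to pick which j.
By inclusion–exclusion, the number of valid placements is Σ_{j=0}^{5} (−1)^j C(5,j)·(6−j)!.
Computing: 720 − 600 + 240 − 60 + 10 − 1 = 309.

309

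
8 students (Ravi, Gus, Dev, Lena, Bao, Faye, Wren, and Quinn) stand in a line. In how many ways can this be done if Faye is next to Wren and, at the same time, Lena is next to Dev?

Treat {Faye,Wren} as one block (2 orders) and {Lena,Dev} as another (2 orders).
That leaves 6 units to arrange: 2 × 2 × 6! = 4 × 720 = 2880.

2880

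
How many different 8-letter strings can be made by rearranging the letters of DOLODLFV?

Letter multiplicities in DOLODLFV: D×2, F×1, L×2, O×2, V×1.
So there are 8! / (2!·2!·2!) = 5040 distinguishable arrangements.

5040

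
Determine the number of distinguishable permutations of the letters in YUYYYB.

30

The 6 letters of YUYYYB have repeats: Y appearing 4 times.
Dividing 6! = 720 by 4! = 24 for the repeated letters gives 30.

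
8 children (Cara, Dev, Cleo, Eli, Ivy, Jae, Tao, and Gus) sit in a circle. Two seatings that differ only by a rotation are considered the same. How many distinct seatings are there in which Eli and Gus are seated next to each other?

1440

Glue Eli and Gus into a block (2 internal orders). Seating 7 units around a circle gives (6)! arrangements.
So 2 × (6)! = 2 × 720 = 1440.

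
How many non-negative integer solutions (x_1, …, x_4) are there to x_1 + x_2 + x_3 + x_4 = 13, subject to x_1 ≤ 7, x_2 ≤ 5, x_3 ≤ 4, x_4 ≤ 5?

124

By stars and bars, unrestricted non-negative solutions to x_1+…+x_4 = 13 number C(13+3,3) = 560.
Subtract solutions that violate a single cap (substitute x_i' = x_i − (cap_i+1)): x_1 ≥ 8 gives C(8,3) = 56; x_2 ≥ 6 gives C(10,3) = 120; x_3 ≥ 5 gives C(11,3) = 165; x_4 ≥ 6 gives C(10,3) = 120. Together 461.
Add back pairs where two caps are both exceeded: 0 + 1 + 0 + 10 + 4 + 10 = 25.
By inclusion–exclusion the count is 560 − 461 + 25 = 124.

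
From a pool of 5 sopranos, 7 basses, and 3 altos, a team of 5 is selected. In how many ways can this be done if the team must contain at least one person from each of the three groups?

Total 5-person selections from all 15: C(15,5) = 3003.
Selections missing a whole group: no sopranos → C(10,5) = 252; no basses → C(8,5) = 56; no altos → C(12,5) = 792.
Add back selections omitting two groups (i.e. drawn from a single group): C(5,5) + C(7,5) + C(3,5) = 22.
By inclusion–exclusion: 3003 − 1100 + 22 = 1925.

1925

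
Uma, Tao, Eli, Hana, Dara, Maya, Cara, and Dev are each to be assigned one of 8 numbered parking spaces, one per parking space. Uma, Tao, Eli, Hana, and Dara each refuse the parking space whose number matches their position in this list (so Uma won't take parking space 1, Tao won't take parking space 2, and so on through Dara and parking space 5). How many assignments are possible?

Let Aᵢ (for 1 ≤ i ≤ 5) be the placements that put person i in their forbidden parking space. Any j of these fix j positions, leaving (8−j)! ways to fill the rest, and there are C(5,j) ways to pick which j.
By inclusion–exclusion, the number of valid placements is Σ_{j=0}^{5} (−1)^j C(5,j)·(8−j)!.
Computing: 40320 − 25200 + 7200 − 1200 + 120 − 6 = 21234.

21234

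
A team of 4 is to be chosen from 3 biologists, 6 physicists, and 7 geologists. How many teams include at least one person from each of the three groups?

Unrestricted: C(16,4) = 1820 ways to pick any 4 of the 16.
Subtract selections that omit an entire group: no biologists → C(13,4) = 715; no physicists → C(10,4) = 210; no geologists → C(9,4) = 126.
Add back selections omitting two groups (i.e. drawn from a single group): C(3,4) + C(6,4) + C(7,4) = 50.
By inclusion–exclusion: 1820 − 1051 + 50 = 819.

819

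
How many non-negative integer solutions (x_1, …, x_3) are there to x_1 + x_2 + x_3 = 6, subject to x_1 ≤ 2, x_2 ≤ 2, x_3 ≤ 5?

By stars and bars, unrestricted non-negative solutions to x_1+…+x_3 = 6 number C(6+2,2) = 28.
Subtract solutions that violate a single cap (substitute x_i' = x_i − (cap_i+1)): x_1 ≥ 3 gives C(5,2) = 10; x_2 ≥ 3 gives C(5,2) = 10; x_3 ≥ 6 gives C(2,2) = 1. Together 21.
Add back pairs where two caps are both exceeded: 1 + 0 + 0 = 1.
By inclusion–exclusion the count is 28 − 21 + 1 = 8.

8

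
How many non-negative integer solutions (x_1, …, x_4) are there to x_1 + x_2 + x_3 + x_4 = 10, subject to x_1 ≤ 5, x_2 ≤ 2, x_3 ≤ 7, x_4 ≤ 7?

Without the upper bounds there are C(13,3) = 286 ways to split 10 among 4 variables.
Subtract solutions that violate a single cap (substitute x_i' = x_i − (cap_i+1)): x_1 ≥ 6 gives C(7,3) = 35; x_2 ≥ 3 gives C(10,3) = 120; x_3 ≥ 8 gives C(5,3) = 10; x_4 ≥ 8 gives C(5,3) = 10. Together 175.
Add back pairs where two caps are both exceeded: 4 + 0 + 0 + 0 + 0 + 0 = 4.
By inclusion–exclusion the count is 286 − 175 + 4 = 115.

115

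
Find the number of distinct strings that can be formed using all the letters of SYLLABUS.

10080

Letter multiplicities in SYLLABUS: A×1, B×1, L×2, S×2, U×1, Y×1.
The number of distinct arrangements is 8!/(2!·2!) = 40320/4 = 10080.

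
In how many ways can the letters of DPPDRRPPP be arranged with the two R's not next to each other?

588

There are 9!/(5!·2!·2!) = 756 arrangements of DPPDRRPPP in total.
Arrangements with the R's together: treat RR as one letter, giving (8)!/(5!·2!) = 168.
Hence 756 − 168 = 588.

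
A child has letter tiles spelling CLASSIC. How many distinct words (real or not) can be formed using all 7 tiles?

CLASSIC has 7 letters with C appearing twice and S appearing twice.
Dividing 7! = 5040 by 2!·2! = 4 for the repeated letters gives 1260.

1260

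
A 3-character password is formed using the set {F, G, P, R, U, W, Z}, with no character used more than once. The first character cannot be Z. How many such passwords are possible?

180

The first character has 7−1 = 6 choices (anything except Z).
The remaining 2 characters are filled from the other 6 symbols without repetition: 6 × 5 = 30.
Total: 6 × 30 = 180.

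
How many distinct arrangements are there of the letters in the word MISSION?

The 7 letters of MISSION have repeats: I appearing twice and S appearing twice.
So there are 7! / (2!·2!) = 1260 distinguishable arrangements.

1260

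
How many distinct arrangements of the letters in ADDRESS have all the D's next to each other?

360

Treat the 2 copies of D as a single block. The multiset to arrange is then {DD, A, E, R, S, S}, 6 items in all.
That gives (6)!/(2!) = 360 arrangements.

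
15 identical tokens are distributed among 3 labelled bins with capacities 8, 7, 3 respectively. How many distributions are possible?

Ignoring the caps, the number of non-negative solutions to x_1+…+x_3 = 15 is C(17,2) = 136.
Subtract solutions that violate a single cap (substitute x_i' = x_i − (cap_i+1)): x_1 ≥ 9 gives C(8,2) = 28; x_2 ≥ 8 gives C(9,2) = 36; x_3 ≥ 4 gives C(13,2) = 78. Together 142.
Add back pairs where two caps are both exceeded: 0 + 6 + 10 = 16.
By inclusion–exclusion the count is 136 − 142 + 16 = 10.

10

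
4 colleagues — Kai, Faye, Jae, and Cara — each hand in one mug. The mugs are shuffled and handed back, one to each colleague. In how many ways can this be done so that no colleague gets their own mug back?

9

This is the derangement count D_4: permutations of 4 items with no fixed point.
By inclusion–exclusion this is Σ_{j=0}^{4} (−1)^j C(4,j)·(4−j)!.
Computing: 24 − 24 + 12 − 4 + 1 = 9.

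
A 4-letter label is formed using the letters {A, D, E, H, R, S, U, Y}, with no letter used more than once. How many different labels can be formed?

Choose and order 4 of the 8 symbols: the first letter has 8 options, the next 7, then 6, 5.
That product is 8 × 7 × 6 × 5 = 1680.

1680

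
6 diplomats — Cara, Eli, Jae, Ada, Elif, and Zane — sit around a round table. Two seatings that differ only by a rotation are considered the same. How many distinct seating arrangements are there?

120

Seat Cara anywhere (absorbing the rotational symmetry), then permute the other 5: (5)! = 120.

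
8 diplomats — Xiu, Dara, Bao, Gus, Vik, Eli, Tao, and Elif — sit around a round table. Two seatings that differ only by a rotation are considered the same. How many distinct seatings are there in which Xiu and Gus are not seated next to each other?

All circular seatings of 8 people number (7)! = 5040.
Those with Xiu next to Gus: fuse the pair into one unit and seat 7 units around a circle — 2·(6)! = 1440.
Subtracting, 5040 − 1440 = 3600.

3600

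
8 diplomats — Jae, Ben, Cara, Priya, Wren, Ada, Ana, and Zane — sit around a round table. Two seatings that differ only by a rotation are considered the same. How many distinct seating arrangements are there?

Around a circle, 8 distinct people have 8!/8 = (7)! = 5040 rotationally distinct seatings.

5040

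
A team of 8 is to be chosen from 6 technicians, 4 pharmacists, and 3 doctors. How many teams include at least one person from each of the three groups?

1233

Total 8-person selections from all 13: C(13,8) = 1287.
Selections missing a whole group: no technicians → C(7,8) = 0; no pharmacists → C(9,8) = 9; no doctors → C(10,8) = 45.
Add back selections omitting two groups (i.e. drawn from a single group): C(6,8) + C(4,8) + C(3,8) = 0.
By inclusion–exclusion: 1287 − 54 + 0 = 1233.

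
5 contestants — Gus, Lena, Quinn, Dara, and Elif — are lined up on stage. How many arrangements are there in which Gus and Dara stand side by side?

Glue Gus and Dara into one block (2 internal orders), leaving 4 units to arrange in a row.
That gives 2 × 4! = 2 × 24 = 48.

48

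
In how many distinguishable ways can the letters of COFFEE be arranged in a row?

180

Letter multiplicities in COFFEE: C×1, E×2, F×2, O×1.
So there are 6! / (2!·2!) = 180 distinguishable arrangements.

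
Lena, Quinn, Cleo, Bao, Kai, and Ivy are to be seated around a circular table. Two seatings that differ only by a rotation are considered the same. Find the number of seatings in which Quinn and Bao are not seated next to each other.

72

Without the restriction there are (5)! = 120 seatings.
Those with Quinn next to Bao: fuse the pair into one unit and seat 5 units around a circle — 2·(4)! = 48.
Subtracting, 120 − 48 = 72.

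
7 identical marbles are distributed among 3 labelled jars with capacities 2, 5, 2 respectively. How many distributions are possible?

6

Without the upper bounds there are C(9,2) = 36 ways to split 7 among 3 jars.
Subtract solutions that violate a single cap (substitute x_i' = x_i − (cap_i+1)): x_1 ≥ 3 gives C(6,2) = 15; x_2 ≥ 6 gives C(3,2) = 3; x_3 ≥ 3 gives C(6,2) = 15. Together 33.
Add back pairs where two caps are both exceeded: 0 + 3 + 0 = 3.
By inclusion–exclusion the count is 36 − 33 + 3 = 6.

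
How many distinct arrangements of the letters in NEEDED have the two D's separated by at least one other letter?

40

Total arrangements of NEEDED: 6!/(3!·2!) = 60.
Arrangements with the D's together: treat DD as one letter, giving (5)!/(3!) = 20.
Subtracting, 60 − 20 = 40 arrangements keep the D's apart.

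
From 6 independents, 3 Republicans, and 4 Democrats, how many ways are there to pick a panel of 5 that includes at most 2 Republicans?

Split by how many Republicans are chosen (0 through 2).
Sum: C(3,0)·C(10,5) + C(3,1)·C(10,4) + C(3,2)·C(10,3) = 252 + 630 + 360 = 1242.

1242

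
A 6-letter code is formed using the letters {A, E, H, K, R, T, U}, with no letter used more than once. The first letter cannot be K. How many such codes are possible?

The first letter has 7−1 = 6 choices (anything except K).
The remaining 5 letters are filled from the other 6 symbols without repetition: 6 × 5 × 4 × 3 × 2 = 720.
Total: 6 × 720 = 4320.

4320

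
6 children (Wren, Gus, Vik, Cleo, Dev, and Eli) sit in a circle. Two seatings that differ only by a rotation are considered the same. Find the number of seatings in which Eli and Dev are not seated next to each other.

72

All circular seatings of 6 people number (5)! = 120.
Those with Eli next to Dev: fuse the pair into one unit and seat 5 units around a circle — 2·(4)! = 48.
Subtracting, 120 − 48 = 72.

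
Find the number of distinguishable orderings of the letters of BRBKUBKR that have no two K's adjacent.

Total arrangements of BRBKUBKR: 8!/(3!·2!·2!) = 1680.
Arrangements with the K's together: treat KK as one letter, giving (7)!/(3!·2!) = 420.
Subtracting, 1680 − 420 = 1260 arrangements keep the K's apart.

1260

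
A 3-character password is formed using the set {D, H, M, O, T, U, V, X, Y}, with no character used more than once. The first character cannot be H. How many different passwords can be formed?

448

The first character has 9−1 = 8 choices (anything except H).
The remaining 2 characters are filled from the other 8 symbols without repetition: 8 × 7 = 56.
Total: 8 × 56 = 448.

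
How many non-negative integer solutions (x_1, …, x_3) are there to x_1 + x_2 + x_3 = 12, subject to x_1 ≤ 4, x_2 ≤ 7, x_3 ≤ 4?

Ignoring the caps, the number of non-negative solutions to x_1+…+x_3 = 12 is C(14,2) = 91.
Subtract solutions that violate a single cap (substitute x_i' = x_i − (cap_i+1)): x_1 ≥ 5 gives C(9,2) = 36; x_2 ≥ 8 gives C(6,2) = 15; x_3 ≥ 5 gives C(9,2) = 36. Together 87.
Add back pairs where two caps are both exceeded: 0 + 6 + 0 = 6.
By inclusion–exclusion the count is 91 − 87 + 6 = 10.

10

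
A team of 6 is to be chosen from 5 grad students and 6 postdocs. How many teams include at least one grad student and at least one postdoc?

461

Total 6-person selections from all 11: C(11,6) = 462.
Subtract selections that omit an entire group: no grad students → C(6,6) = 1; no postdocs → C(5,6) = 0.
Both groups omitted at once is impossible, so 462 − 1 = 461.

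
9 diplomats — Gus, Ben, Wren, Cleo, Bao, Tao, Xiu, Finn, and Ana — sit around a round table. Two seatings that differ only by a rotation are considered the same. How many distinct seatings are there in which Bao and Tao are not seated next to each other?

30240

All circular seatings of 9 people number (8)! = 40320.
Those with Bao next to Tao: fuse the pair into one unit and seat 8 units around a circle — 2·(7)! = 10080.
Subtracting, 40320 − 10080 = 30240.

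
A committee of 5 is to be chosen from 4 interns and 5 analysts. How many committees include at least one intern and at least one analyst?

Unrestricted: C(9,5) = 126 ways to pick any 5 of the 9.
Subtract selections that omit an entire group: no interns → C(5,5) = 1; no analysts → C(4,5) = 0.
Both groups omitted at once is impossible, so 126 − 1 = 125.

125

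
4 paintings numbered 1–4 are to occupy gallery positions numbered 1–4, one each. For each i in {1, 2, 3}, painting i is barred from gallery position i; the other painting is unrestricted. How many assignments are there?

11

Let Aᵢ (for i ∈ {1, 2, 3}) be the placements that put painting i in its forbidden gallery position. Any j of these fix j positions, leaving (4−j)! ways to fill the rest, and there are C(3,j) ways to pick which j.
By inclusion–exclusion, the number of valid placements is Σ_{j=0}^{3} (−1)^j C(3,j)·(4−j)!.
Computing: 24 − 18 + 6 − 1 = 11.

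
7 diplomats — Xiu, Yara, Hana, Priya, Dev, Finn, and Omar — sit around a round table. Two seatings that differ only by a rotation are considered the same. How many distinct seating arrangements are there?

Seat Xiu anywhere (absorbing the rotational symmetry), then permute the other 6: (6)! = 720.

720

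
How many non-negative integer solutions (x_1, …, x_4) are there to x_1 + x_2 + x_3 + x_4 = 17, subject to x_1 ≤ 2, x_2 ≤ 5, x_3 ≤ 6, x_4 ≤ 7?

19

Without the upper bounds there are C(20,3) = 1140 ways to split 17 among 4 variables.
Subtract solutions that violate a single cap (substitute x_i' = x_i − (cap_i+1)): x_1 ≥ 3 gives C(17,3) = 680; x_2 ≥ 6 gives C(14,3) = 364; x_3 ≥ 7 gives C(13,3) = 286; x_4 ≥ 8 gives C(12,3) = 220. Together 1550.
Add back pairs where two caps are both exceeded: 165 + 120 + 84 + 35 + 20 + 10 = 434.
Subtract triples: 4 + 1 + 0 + 0 = 5.
By inclusion–exclusion the count is 1140 − 1550 + 434 − 5 = 19.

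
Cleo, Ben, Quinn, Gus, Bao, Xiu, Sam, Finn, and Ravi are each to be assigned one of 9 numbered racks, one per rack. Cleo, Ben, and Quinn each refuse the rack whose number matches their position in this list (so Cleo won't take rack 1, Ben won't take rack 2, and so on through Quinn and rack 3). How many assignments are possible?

256320

Let Aᵢ (for i ∈ {1, 2, 3}) be the placements that put person i in their forbidden rack. Any j of these fix j positions, leaving (9−j)! ways to fill the rest, and there are C(3,j) ways to pick which j.
By inclusion–exclusion, the number of valid placements is Σ_{j=0}^{3} (−1)^j C(3,j)·(9−j)!.
Computing: 362880 − 120960 + 15120 − 720 = 256320.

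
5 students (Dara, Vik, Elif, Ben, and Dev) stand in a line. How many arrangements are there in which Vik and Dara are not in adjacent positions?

72

Of the 5! = 120 arrangements, those with Vik and Dara adjacent number 2 × 4! = 48 (treat the pair as a block with 2 internal orders).
Complementary counting: 120 − 48 = 72.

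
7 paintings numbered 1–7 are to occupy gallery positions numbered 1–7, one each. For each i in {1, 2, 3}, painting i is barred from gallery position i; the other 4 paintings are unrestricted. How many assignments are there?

Let Aᵢ (for i ∈ {1, 2, 3}) be the placements that put painting i in its forbidden gallery position. Any j of these fix j positions, leaving (7−j)! ways to fill the rest, and there are C(3,j) ways to pick which j.
By inclusion–exclusion, the number of valid placements is Σ_{j=0}^{3} (−1)^j C(3,j)·(7−j)!.
Computing: 5040 − 2160 + 360 − 24 = 3216.

3216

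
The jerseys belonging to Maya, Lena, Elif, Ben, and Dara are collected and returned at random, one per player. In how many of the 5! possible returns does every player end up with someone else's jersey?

This is the derangement count D_5: permutations of 5 items with no fixed point.
By inclusion–exclusion this is Σ_{j=0}^{5} (−1)^j C(5,j)·(5−j)!.
Computing: 120 − 120 + 60 − 20 + 5 − 1 = 44.

44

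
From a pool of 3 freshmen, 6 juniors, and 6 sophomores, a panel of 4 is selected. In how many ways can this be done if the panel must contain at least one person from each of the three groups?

With no constraint there are C(15,4) = 1365 possible selections.
Selections missing a whole group: no freshmen → C(12,4) = 495; no juniors → C(9,4) = 126; no sophomores → C(9,4) = 126.
Add back selections omitting two groups (i.e. drawn from a single group): C(3,4) + C(6,4) + C(6,4) = 30.
By inclusion–exclusion: 1365 − 747 + 30 = 648.

648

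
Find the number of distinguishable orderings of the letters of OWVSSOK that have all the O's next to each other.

360

Treat the 2 copies of O as a single block. The multiset to arrange is then {OO, K, S, S, V, W}, 6 items in all.
That gives (6)!/(2!) = 360 arrangements.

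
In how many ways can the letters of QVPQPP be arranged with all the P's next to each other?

12

Treat the 3 copies of P as a single block. The multiset to arrange is then {PPP, Q, Q, V}, 4 items in all.
That gives (4)!/(2!) = 12 arrangements.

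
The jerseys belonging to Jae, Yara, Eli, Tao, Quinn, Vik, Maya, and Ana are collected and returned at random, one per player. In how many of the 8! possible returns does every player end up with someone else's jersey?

This is the derangement count D_8: permutations of 8 items with no fixed point.
By inclusion–exclusion this is Σ_{j=0}^{8} (−1)^j C(8,j)·(8−j)!.
Computing: 40320 − 40320 + 20160 − 6720 + 1680 − 336 + 56 − 8 + 1 = 14833.

14833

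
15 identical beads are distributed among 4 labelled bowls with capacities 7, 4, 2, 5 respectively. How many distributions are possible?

Ignoring the caps, the number of non-negative solutions to x_1+…+x_4 = 15 is C(18,3) = 816.
Subtract solutions that violate a single cap (substitute x_i' = x_i − (cap_i+1)): x_1 ≥ 8 gives C(10,3) = 120; x_2 ≥ 5 gives C(13,3) = 286; x_3 ≥ 3 gives C(15,3) = 455; x_4 ≥ 6 gives C(12,3) = 220. Together 1081.
Add back pairs where two caps are both exceeded: 10 + 35 + 4 + 120 + 35 + 84 = 288.
Subtract triples: 0 + 0 + 0 + 4 = 4.
By inclusion–exclusion the count is 816 − 1081 + 288 − 4 = 19.

19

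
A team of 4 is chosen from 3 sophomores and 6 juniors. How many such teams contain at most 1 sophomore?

Split by how many sophomores are chosen (0 through 1).
Sum: C(3,0)·C(6,4) + C(3,1)·C(6,3) = 15 + 60 = 75.

75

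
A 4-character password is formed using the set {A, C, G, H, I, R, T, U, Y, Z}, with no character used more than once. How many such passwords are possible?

5040

Choose and order 4 of the 10 symbols: the first character has 10 options, the next 9, then 8, 7.
10 × 9 × 8 × 7 = 5040.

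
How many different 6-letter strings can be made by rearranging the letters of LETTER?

LETTER has 6 letters with E appearing twice and T appearing twice.
So there are 6! / (2!·2!) = 180 distinguishable arrangements.

180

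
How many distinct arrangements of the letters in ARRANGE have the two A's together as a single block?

360

Treat the 2 copies of A as a single block. The multiset to arrange is then {AA, E, G, N, R, R}, 6 items in all.
That gives (6)!/(2!) = 360 arrangements.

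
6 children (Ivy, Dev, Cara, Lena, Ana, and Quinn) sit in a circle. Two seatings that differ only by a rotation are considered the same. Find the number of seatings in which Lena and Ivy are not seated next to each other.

Without the restriction there are (5)! = 120 seatings.
Those with Lena next to Ivy: fuse the pair into one unit and seat 5 units around a circle — 2·(4)! = 48.
Subtracting, 120 − 48 = 72.

72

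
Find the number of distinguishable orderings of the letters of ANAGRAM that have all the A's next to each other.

Treat the 3 copies of A as a single block. The multiset to arrange is then {AAA, G, M, N, R}, 5 items in all.
All 5 items are distinct, so there are (5)! = 120 arrangements.

120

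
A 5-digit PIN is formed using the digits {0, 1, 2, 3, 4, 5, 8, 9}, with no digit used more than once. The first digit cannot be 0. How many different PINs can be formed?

The first digit has 8−1 = 7 choices (anything except 0).
The remaining 4 digits are filled from the other 7 symbols without repetition: 7 × 6 × 5 × 4 = 840.
Total: 7 × 840 = 5880.

5880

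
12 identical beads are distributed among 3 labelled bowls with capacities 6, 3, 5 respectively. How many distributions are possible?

Without the upper bounds there are C(14,2) = 91 ways to split 12 among 3 bowls.
Subtract solutions that violate a single cap (substitute x_i' = x_i − (cap_i+1)): x_1 ≥ 7 gives C(7,2) = 21; x_2 ≥ 4 gives C(10,2) = 45; x_3 ≥ 6 gives C(8,2) = 28. Together 94.
Add back pairs where two caps are both exceeded: 3 + 0 + 6 = 9.
By inclusion–exclusion the count is 91 − 94 + 9 = 6.

6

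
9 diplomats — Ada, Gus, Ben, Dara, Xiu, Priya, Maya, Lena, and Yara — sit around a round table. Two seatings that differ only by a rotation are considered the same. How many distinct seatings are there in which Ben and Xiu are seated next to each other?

Treat {Ben, Xiu} as one unit (2 internal orders) and seat the resulting 8 units around the table: (7)! circular arrangements.
So 2 × (7)! = 2 × 5040 = 10080.

10080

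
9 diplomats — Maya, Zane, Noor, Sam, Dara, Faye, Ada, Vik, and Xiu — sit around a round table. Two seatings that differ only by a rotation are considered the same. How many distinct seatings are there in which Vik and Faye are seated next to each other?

10080

Treat {Vik, Faye} as one unit (2 internal orders) and seat the resulting 8 units around the table: (7)! circular arrangements.
So 2 × (7)! = 2 × 5040 = 10080.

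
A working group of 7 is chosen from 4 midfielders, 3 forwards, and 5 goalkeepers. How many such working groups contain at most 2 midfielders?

Split by how many midfielders are chosen (0 through 2).
Sum: C(4,0)·C(8,7) + C(4,1)·C(8,6) + C(4,2)·C(8,5) = 8 + 112 + 336 = 456.

456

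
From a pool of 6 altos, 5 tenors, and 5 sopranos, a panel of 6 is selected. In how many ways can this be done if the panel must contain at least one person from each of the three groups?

6875

Unrestricted: C(16,6) = 8008 ways to pick any 6 of the 16.
Subtract selections that omit an entire group: no altos → C(10,6) = 210; no tenors → C(11,6) = 462; no sopranos → C(11,6) = 462.
Add back selections omitting two groups (i.e. drawn from a single group): C(6,6) + C(5,6) + C(5,6) = 1.
By inclusion–exclusion: 8008 − 1134 + 1 = 6875.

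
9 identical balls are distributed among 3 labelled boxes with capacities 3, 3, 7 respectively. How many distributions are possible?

Without the upper bounds there are C(11,2) = 55 ways to split 9 among 3 boxes.
Subtract solutions that violate a single cap (substitute x_i' = x_i − (cap_i+1)): x_1 ≥ 4 gives C(7,2) = 21; x_2 ≥ 4 gives C(7,2) = 21; x_3 ≥ 8 gives C(3,2) = 3. Together 45.
Add back pairs where two caps are both exceeded: 3 + 0 + 0 = 3.
By inclusion–exclusion the count is 55 − 45 + 3 = 13.

13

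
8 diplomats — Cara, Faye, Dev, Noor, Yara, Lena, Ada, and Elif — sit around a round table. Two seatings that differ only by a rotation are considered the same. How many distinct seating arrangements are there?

5040

Around a circle, 8 distinct people have 8!/8 = (7)! = 5040 rotationally distinct seatings.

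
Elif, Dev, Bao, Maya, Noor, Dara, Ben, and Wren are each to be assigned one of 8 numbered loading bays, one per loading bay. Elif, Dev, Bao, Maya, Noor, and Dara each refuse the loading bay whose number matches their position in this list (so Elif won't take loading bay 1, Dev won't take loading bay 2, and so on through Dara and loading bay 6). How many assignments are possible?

Let Aᵢ (for 1 ≤ i ≤ 6) be the placements that put person i in their forbidden loading bay. Any j of these fix j positions, leaving (8−j)! ways to fill the rest, and there are C(6,j) ways to pick which j.
By inclusion–exclusion, the number of valid placements is Σ_{j=0}^{6} (−1)^j C(6,j)·(8−j)!.
Computing: 40320 − 30240 + 10800 − 2400 + 360 − 36 + 2 = 18806.

18806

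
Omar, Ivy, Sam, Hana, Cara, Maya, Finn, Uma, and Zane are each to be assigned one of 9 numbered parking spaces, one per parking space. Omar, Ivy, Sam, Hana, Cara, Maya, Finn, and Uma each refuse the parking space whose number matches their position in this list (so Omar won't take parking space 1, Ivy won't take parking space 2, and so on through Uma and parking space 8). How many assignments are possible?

148329

Let Aᵢ (for 1 ≤ i ≤ 8) be the placements that put person i in their forbidden parking space. Any j of these fix j positions, leaving (9−j)! ways to fill the rest, and there are C(8,j) ways to pick which j.
By inclusion–exclusion, the number of valid placements is Σ_{j=0}^{8} (−1)^j C(8,j)·(9−j)!.
Computing: 362880 − 322560 + 141120 − 40320 + 8400 − 1344 + 168 − 16 + 1 = 148329.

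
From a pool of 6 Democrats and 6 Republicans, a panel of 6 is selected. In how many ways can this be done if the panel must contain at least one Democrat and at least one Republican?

With no constraint there are C(12,6) = 924 possible selections.
Selections missing a whole group: no Democrats → C(6,6) = 1; no Republicans → C(6,6) = 1.
Both groups omitted at once is impossible, so 924 − 2 = 922.

922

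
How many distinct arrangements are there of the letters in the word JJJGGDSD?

1680

Letter multiplicities in JJJGGDSD: D×2, G×2, J×3, S×1.
The number of distinct arrangements is 8!/(3!·2!·2!) = 40320/24 = 1680.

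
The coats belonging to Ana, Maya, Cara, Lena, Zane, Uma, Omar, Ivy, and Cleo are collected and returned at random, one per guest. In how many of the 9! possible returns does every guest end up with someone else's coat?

133496

This is the derangement count D_9: permutations of 9 items with no fixed point.
By inclusion–exclusion this is Σ_{j=0}^{9} (−1)^j C(9,j)·(9−j)!.
Computing: 362880 − 362880 + 181440 − 60480 + 15120 − 3024 + 504 − 72 + 9 − 1 = 133496.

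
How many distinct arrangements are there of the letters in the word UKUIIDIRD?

The 9 letters of UKUIIDIRD have repeats: D appearing twice, I appearing 3 times, and U appearing twice.
So there are 9! / (3!·2!·2!) = 15120 distinguishable arrangements.

15120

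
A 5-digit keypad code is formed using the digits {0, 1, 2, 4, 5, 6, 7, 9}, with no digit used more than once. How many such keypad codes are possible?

6720

This is a permutation of 5 out of 8: P(8,5) = 8!/3!.
That product is 8 × 7 × 6 × 5 × 4 = 6720.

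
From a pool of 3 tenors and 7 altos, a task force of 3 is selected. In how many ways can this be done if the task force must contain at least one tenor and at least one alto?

84

Unrestricted: C(10,3) = 120 ways to pick any 3 of the 10.
Subtract selections that omit an entire group: no tenors → C(7,3) = 35; no altos → C(3,3) = 1.
Both groups omitted at once is impossible, so 120 − 36 = 84.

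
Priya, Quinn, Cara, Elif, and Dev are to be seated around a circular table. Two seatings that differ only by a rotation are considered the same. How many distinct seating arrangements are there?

Seat Priya anywhere (absorbing the rotational symmetry), then permute the other 4: (4)! = 24.

24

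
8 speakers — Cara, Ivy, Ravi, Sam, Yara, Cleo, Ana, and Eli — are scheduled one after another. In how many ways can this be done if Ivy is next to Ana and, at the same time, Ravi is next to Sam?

2880

Treat {Ivy,Ana} as one block (2 orders) and {Ravi,Sam} as another (2 orders).
That leaves 6 units to arrange: 2 × 2 × 6! = 4 × 720 = 2880.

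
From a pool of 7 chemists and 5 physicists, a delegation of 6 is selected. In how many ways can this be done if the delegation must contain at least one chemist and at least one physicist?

917

Total 6-person selections from all 12: C(12,6) = 924.
Subtract selections that omit an entire group: no chemists → C(5,6) = 0; no physicists → C(7,6) = 7.
Both groups omitted at once is impossible, so 924 − 7 = 917.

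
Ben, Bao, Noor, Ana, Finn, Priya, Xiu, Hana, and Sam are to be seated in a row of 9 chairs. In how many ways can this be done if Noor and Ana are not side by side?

282240

Of the 9! = 362880 arrangements, those with Noor and Ana adjacent number 2 × 8! = 80640 (treat the pair as a block with 2 internal orders).
Complementary counting: 362880 − 80640 = 282240.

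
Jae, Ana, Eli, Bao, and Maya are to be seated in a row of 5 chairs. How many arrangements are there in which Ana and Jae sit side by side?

Place the 3 others and the Ana-Jae pair as 4 objects in a line; the pair has 2 internal arrangements.
That gives 2 × 4! = 2 × 24 = 48.

48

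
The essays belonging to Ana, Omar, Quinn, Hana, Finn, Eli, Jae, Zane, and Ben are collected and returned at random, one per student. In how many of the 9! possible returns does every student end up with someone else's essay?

133496

Count assignments avoiding every fixed point. For any j of the 9 students fixed to their own essay, the other 9−j can be arranged in (9−j)! ways.
By inclusion–exclusion this is Σ_{j=0}^{9} (−1)^j C(9,j)·(9−j)!.
Computing: 362880 − 362880 + 181440 − 60480 + 15120 − 3024 + 504 − 72 + 9 − 1 = 133496.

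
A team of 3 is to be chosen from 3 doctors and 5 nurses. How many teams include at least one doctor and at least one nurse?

45

Total 3-person selections from all 8: C(8,3) = 56.
Selections missing a whole group: no doctors → C(5,3) = 10; no nurses → C(3,3) = 1.
Both groups omitted at once is impossible, so 56 − 11 = 45.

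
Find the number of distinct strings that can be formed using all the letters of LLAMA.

30

LLAMA has 5 letters with A appearing twice and L appearing twice.
So there are 5! / (2!·2!) = 30 distinguishable arrangements.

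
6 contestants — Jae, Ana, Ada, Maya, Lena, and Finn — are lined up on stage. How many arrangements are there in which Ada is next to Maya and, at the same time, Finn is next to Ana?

Treat {Ada,Maya} as one block (2 orders) and {Finn,Ana} as another (2 orders).
That leaves 4 units to arrange: 2 × 2 × 4! = 4 × 24 = 96.

96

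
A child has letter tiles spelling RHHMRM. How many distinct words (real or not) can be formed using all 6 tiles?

90

Letter multiplicities in RHHMRM: H×2, M×2, R×2.
The number of distinct arrangements is 6!/(2!·2!·2!) = 720/8 = 90.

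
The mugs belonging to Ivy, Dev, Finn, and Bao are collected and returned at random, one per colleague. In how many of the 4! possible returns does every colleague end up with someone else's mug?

9

Count assignments avoiding every fixed point. For any j of the 4 colleagues fixed to their own mug, the other 4−j can be arranged in (4−j)! ways.
By inclusion–exclusion this is Σ_{j=0}^{4} (−1)^j C(4,j)·(4−j)!.
Computing: 24 − 24 + 12 − 4 + 1 = 9.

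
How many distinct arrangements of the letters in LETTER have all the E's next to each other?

60

Treat the 2 copies of E as a single block. The multiset to arrange is then {EE, L, R, T, T}, 5 items in all.
That gives (5)!/(2!) = 60 arrangements.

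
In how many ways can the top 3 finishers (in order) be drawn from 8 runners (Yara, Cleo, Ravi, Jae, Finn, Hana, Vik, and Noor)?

336

This is an ordered selection of 3 from 8: P(8,3).
That gives 8 × 7 × 6 = 336.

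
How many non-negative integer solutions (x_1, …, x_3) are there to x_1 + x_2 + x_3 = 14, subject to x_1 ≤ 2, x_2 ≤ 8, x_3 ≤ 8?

12

Without the upper bounds there are C(16,2) = 120 ways to split 14 among 3 variables.
Subtract solutions that violate a single cap (substitute x_i' = x_i − (cap_i+1)): x_1 ≥ 3 gives C(13,2) = 78; x_2 ≥ 9 gives C(7,2) = 21; x_3 ≥ 9 gives C(7,2) = 21. Together 120.
Add back pairs where two caps are both exceeded: 6 + 6 + 0 = 12.
By inclusion–exclusion the count is 120 − 120 + 12 = 12.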